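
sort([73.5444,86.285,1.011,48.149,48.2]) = [1.011,48.149,48.2,73.5444,86.285]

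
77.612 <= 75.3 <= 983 False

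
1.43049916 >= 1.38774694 True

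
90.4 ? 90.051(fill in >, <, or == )>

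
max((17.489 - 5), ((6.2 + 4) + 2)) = 12.489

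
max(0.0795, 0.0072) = 0.0795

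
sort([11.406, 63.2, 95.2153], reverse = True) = [95.2153, 63.2, 11.406]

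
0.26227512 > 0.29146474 False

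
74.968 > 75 False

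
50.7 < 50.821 True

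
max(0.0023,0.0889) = 0.0889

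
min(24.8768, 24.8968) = 24.8768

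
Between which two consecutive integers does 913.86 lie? 913 and 914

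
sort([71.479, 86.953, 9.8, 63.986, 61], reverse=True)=[86.953, 71.479, 63.986, 61, 9.8]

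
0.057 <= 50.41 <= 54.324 True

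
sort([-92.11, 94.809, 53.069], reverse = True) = [94.809, 53.069, -92.11]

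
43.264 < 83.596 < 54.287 False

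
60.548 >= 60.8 False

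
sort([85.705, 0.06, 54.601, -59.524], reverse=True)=[85.705, 54.601, 0.06, -59.524]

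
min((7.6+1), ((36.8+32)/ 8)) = 8.6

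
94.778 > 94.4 True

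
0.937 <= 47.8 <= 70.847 True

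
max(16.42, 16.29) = 16.42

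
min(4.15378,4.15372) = 4.15372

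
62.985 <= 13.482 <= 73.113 False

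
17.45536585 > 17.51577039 False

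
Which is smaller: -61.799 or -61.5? -61.799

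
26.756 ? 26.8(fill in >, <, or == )<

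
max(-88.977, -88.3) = -88.3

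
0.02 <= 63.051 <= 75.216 True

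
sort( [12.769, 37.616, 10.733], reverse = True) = [37.616, 12.769, 10.733]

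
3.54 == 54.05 False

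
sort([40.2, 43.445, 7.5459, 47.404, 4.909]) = [4.909, 7.5459, 40.2, 43.445, 47.404]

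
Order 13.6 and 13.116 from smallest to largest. 13.116, 13.6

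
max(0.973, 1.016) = 1.016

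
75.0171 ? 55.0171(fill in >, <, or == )>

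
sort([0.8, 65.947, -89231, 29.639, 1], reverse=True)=[65.947, 29.639, 1, 0.8, -89231]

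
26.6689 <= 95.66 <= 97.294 True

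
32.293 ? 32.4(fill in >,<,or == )<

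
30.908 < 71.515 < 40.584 False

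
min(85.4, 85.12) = 85.12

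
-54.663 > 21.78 False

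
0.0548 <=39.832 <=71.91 True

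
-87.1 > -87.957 True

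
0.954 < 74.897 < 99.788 True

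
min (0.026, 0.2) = 0.026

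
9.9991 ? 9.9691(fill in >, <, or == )>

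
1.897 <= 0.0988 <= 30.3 False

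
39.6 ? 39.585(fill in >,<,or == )>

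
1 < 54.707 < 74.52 True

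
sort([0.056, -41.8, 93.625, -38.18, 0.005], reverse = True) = [93.625, 0.056, 0.005, -38.18, -41.8]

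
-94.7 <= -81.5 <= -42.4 True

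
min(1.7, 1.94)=1.7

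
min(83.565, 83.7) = 83.565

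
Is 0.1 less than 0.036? No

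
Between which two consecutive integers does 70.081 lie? 70 and 71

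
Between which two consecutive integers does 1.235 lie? 1 and 2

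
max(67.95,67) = 67.95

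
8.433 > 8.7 False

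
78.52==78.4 False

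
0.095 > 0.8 False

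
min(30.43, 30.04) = 30.04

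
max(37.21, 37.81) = 37.81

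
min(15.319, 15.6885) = 15.319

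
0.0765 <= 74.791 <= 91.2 True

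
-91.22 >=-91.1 False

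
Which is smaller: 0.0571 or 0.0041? 0.0041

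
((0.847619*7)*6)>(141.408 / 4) True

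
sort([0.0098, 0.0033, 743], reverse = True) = [743, 0.0098, 0.0033]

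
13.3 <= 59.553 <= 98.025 True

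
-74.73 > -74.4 False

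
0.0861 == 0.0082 False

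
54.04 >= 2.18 True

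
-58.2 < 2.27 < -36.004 False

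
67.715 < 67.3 False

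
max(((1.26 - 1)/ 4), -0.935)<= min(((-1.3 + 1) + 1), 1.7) True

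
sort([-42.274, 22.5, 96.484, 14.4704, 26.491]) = [-42.274, 14.4704, 22.5, 26.491, 96.484]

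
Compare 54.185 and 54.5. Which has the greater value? 54.5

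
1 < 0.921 False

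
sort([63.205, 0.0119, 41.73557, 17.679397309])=[0.0119, 17.679397309, 41.73557, 63.205]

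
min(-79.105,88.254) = -79.105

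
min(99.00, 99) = 99.00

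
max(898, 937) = 937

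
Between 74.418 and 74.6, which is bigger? 74.6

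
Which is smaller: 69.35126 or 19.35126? 19.35126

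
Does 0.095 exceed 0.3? No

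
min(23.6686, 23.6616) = 23.6616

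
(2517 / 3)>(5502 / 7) True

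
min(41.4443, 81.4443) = 41.4443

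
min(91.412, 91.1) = 91.1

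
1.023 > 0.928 True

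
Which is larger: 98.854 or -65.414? 98.854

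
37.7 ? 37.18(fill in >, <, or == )>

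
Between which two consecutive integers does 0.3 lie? 0 and 1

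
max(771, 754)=771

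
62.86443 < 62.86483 True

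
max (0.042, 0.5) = 0.5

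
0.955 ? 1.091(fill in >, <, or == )<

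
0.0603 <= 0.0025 False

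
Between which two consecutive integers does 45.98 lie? 45 and 46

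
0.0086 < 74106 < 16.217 False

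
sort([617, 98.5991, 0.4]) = [0.4, 98.5991, 617]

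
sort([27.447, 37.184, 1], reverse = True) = [37.184, 27.447, 1]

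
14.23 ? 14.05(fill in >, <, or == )>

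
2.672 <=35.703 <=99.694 True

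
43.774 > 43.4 True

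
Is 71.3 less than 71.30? No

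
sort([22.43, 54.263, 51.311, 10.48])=[10.48, 22.43, 51.311, 54.263]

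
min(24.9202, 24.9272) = 24.9202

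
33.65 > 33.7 False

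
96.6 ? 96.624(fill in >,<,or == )<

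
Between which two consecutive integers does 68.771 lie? 68 and 69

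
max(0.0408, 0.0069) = 0.0408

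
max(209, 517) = 517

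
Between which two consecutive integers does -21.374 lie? -22 and -21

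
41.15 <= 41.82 True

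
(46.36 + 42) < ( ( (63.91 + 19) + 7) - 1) True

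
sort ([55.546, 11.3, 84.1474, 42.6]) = [11.3, 42.6, 55.546, 84.1474]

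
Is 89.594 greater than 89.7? No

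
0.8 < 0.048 False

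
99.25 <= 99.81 True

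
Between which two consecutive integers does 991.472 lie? 991 and 992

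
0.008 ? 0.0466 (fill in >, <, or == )<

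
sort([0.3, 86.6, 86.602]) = [0.3, 86.6, 86.602]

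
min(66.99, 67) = 66.99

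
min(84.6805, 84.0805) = 84.0805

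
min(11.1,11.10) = 11.1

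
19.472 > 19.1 True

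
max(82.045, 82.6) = 82.6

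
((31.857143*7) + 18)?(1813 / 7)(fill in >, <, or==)<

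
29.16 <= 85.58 True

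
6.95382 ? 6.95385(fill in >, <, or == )<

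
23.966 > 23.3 True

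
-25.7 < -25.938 False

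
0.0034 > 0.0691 False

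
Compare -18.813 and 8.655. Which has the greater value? 8.655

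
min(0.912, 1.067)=0.912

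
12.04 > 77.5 False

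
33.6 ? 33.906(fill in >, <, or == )<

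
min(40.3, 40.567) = 40.3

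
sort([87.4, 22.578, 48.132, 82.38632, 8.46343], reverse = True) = [87.4, 82.38632, 48.132, 22.578, 8.46343]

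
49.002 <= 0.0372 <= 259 False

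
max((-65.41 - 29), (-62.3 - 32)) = -94.3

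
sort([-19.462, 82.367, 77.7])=[-19.462, 77.7, 82.367]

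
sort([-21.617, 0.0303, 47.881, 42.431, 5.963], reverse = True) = [47.881, 42.431, 5.963, 0.0303, -21.617]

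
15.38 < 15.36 False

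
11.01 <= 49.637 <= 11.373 False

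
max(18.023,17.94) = 18.023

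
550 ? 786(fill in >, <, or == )<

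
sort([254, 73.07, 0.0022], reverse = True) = [254, 73.07, 0.0022]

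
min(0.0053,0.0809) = 0.0053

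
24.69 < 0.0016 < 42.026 False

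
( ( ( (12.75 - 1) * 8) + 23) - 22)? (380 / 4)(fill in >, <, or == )==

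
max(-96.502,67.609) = 67.609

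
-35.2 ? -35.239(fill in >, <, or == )>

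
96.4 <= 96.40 True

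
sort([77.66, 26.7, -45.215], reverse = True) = [77.66, 26.7, -45.215]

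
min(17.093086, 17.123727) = 17.093086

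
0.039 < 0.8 True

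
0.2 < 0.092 False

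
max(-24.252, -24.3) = -24.252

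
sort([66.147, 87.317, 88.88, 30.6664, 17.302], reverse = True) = [88.88, 87.317, 66.147, 30.6664, 17.302]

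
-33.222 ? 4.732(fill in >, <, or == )<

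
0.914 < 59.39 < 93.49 True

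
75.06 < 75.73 True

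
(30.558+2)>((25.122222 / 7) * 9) True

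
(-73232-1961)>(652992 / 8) False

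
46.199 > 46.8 False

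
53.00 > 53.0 False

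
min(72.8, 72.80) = 72.8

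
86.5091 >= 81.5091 True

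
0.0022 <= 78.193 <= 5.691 False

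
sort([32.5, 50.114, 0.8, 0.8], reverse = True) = [50.114, 32.5, 0.8, 0.8]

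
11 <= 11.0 True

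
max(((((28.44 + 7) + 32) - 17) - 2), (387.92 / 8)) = 48.49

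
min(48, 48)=48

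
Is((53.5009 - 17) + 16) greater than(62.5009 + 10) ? No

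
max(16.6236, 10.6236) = 16.6236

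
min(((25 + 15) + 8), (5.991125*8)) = 47.929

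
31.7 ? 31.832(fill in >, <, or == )<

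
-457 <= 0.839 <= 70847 True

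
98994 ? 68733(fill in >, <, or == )>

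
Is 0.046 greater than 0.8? No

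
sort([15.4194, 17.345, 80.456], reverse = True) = [80.456, 17.345, 15.4194]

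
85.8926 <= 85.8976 True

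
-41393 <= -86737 False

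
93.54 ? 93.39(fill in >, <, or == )>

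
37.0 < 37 False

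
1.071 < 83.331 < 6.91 False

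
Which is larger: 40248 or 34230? 40248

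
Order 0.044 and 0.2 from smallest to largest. 0.044,0.2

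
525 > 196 True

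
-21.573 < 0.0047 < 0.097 True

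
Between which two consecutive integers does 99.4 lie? 99 and 100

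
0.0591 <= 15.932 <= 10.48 False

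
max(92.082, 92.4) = 92.4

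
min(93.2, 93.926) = 93.2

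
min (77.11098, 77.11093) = 77.11093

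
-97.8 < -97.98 False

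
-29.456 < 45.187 True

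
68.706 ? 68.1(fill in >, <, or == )>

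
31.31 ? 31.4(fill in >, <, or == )<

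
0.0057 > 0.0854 False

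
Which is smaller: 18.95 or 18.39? 18.39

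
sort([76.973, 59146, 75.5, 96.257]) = [75.5, 76.973, 96.257, 59146]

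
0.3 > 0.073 True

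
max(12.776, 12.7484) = 12.776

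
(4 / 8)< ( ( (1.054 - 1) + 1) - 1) False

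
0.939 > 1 False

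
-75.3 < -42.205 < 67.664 True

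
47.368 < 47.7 True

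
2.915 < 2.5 False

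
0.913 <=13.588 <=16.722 True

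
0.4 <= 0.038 False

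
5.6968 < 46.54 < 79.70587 True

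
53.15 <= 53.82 True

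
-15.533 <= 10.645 True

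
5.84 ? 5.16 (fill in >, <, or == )>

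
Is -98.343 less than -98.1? Yes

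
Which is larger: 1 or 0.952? 1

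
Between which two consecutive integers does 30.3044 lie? 30 and 31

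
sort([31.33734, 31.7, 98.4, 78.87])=[31.33734, 31.7, 78.87, 98.4]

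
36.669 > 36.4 True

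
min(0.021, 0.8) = 0.021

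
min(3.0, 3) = 3.0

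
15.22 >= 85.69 False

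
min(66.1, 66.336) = 66.1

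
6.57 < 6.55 False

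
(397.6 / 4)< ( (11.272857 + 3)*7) True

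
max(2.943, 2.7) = 2.943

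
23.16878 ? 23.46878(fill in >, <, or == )<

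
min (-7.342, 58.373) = -7.342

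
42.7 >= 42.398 True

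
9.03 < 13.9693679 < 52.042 True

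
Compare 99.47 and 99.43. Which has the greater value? 99.47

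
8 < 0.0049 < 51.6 False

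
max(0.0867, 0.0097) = 0.0867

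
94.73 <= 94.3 False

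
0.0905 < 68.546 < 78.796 True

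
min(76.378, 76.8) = 76.378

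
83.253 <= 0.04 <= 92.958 False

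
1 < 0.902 False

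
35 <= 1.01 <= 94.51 False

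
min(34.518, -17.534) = -17.534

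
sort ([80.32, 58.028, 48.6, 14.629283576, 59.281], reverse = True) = [80.32, 59.281, 58.028, 48.6, 14.629283576]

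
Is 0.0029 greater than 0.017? No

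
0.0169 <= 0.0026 False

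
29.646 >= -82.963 True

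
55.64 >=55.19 True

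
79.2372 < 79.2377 True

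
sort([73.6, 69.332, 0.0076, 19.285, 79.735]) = [0.0076, 19.285, 69.332, 73.6, 79.735]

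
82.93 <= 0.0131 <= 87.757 False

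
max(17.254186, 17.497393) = 17.497393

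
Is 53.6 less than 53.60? No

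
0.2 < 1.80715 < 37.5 True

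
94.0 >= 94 True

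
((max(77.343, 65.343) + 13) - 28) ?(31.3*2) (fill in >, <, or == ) <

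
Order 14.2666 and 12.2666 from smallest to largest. 12.2666, 14.2666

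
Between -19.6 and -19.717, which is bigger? -19.6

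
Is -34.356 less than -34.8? No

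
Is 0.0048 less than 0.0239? Yes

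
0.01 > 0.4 False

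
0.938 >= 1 False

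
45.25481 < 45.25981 True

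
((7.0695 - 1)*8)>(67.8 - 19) False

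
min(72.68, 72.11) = 72.11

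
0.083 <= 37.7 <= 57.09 True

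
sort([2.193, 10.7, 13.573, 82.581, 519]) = [2.193, 10.7, 13.573, 82.581, 519]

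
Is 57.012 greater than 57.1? No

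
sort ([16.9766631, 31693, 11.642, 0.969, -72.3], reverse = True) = [31693, 16.9766631, 11.642, 0.969, -72.3]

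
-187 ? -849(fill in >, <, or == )>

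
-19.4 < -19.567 False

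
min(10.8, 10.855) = 10.8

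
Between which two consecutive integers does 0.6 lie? 0 and 1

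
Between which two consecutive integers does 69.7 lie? 69 and 70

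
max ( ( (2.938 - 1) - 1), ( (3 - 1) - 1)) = 1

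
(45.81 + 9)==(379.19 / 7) False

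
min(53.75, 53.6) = 53.6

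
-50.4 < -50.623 False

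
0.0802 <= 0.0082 False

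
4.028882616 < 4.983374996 True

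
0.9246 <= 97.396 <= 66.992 False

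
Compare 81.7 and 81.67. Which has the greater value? 81.7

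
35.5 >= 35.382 True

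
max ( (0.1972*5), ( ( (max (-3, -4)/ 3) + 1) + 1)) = 1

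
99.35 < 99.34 False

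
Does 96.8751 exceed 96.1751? Yes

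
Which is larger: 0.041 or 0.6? 0.6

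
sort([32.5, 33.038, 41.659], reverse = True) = [41.659, 33.038, 32.5]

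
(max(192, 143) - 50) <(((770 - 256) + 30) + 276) True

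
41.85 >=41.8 True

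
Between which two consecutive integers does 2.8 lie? 2 and 3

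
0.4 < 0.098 False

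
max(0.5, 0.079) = 0.5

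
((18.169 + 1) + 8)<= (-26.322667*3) False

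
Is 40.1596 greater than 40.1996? No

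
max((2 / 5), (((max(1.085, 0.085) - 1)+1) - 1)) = 0.4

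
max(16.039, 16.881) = 16.881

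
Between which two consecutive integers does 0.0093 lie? 0 and 1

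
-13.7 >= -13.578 False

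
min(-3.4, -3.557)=-3.557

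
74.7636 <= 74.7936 True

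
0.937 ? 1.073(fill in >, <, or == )<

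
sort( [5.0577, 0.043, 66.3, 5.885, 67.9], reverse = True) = [67.9, 66.3, 5.885, 5.0577, 0.043]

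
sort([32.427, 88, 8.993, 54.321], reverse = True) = [88, 54.321, 32.427, 8.993]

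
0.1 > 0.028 True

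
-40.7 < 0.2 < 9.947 True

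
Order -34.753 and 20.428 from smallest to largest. -34.753, 20.428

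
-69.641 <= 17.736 True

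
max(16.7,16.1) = 16.7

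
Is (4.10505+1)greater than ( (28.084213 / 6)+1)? No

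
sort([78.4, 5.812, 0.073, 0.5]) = [0.073, 0.5, 5.812, 78.4]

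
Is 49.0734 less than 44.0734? No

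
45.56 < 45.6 True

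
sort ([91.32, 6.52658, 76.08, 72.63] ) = [6.52658, 72.63, 76.08, 91.32]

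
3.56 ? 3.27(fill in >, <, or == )>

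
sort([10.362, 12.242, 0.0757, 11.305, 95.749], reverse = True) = [95.749, 12.242, 11.305, 10.362, 0.0757]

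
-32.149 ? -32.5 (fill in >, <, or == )>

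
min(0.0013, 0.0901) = 0.0013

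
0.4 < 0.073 False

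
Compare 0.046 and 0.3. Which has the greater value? 0.3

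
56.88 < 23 False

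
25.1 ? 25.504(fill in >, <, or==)<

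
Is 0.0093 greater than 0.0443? No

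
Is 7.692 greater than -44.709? Yes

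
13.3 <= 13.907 True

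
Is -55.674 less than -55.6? Yes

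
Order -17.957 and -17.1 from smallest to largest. -17.957, -17.1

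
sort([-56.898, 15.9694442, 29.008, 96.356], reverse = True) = [96.356, 29.008, 15.9694442, -56.898]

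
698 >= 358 True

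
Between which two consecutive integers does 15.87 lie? 15 and 16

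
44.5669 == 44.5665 False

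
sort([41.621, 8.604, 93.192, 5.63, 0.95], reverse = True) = [93.192, 41.621, 8.604, 5.63, 0.95]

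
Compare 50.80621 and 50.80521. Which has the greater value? 50.80621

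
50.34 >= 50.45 False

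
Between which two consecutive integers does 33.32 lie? 33 and 34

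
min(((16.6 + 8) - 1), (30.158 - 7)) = 23.158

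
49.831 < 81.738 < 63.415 False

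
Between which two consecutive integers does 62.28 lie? 62 and 63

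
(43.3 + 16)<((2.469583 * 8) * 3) False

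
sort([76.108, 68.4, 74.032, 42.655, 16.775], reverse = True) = [76.108, 74.032, 68.4, 42.655, 16.775]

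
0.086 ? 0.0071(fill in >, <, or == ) >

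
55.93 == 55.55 False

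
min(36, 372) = 36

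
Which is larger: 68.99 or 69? 69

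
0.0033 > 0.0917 False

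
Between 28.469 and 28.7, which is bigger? 28.7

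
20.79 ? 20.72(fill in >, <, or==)>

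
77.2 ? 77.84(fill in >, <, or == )<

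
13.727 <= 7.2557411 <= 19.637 False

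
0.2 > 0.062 True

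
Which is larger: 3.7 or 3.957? 3.957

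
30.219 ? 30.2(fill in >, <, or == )>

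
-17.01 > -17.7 True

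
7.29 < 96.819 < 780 True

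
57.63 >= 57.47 True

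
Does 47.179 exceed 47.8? No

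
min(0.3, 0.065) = 0.065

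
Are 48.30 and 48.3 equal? Yes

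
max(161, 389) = 389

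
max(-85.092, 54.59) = 54.59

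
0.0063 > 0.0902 False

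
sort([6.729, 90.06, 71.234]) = [6.729, 71.234, 90.06]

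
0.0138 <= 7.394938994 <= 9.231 True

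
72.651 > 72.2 True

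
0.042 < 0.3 True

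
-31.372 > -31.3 False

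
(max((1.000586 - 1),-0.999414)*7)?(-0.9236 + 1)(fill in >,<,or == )<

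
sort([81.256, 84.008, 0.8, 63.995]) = [0.8, 63.995, 81.256, 84.008]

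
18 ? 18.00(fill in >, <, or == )==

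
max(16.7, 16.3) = 16.7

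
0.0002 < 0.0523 True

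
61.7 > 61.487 True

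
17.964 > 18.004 False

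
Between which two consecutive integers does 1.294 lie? 1 and 2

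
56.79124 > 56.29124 True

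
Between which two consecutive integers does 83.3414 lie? 83 and 84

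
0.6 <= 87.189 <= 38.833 False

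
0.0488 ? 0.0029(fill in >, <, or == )>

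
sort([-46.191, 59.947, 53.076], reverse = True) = [59.947, 53.076, -46.191]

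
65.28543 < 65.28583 True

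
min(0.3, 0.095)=0.095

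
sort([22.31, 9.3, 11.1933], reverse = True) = [22.31, 11.1933, 9.3]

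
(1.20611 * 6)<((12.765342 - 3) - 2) True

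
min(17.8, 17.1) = 17.1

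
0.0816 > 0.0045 True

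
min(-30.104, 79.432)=-30.104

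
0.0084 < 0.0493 True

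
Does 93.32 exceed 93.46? No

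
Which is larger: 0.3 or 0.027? 0.3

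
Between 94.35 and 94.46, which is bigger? 94.46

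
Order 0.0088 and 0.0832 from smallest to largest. 0.0088, 0.0832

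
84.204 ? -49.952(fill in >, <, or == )>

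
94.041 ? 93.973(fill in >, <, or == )>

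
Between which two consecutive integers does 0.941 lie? 0 and 1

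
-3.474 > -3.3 False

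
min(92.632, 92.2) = 92.2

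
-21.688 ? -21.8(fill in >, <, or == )>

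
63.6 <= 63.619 True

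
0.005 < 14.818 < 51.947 True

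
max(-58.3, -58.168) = -58.168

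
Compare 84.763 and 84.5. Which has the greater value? 84.763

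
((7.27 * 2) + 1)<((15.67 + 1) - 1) True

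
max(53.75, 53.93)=53.93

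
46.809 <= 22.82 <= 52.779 False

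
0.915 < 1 True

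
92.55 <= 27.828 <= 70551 False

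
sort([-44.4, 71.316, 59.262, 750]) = [-44.4, 59.262, 71.316, 750]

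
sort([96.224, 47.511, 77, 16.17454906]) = [16.17454906, 47.511, 77, 96.224]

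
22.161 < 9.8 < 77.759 False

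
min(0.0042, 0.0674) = 0.0042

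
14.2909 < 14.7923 True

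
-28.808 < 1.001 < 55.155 True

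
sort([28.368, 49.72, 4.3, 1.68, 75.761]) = [1.68, 4.3, 28.368, 49.72, 75.761]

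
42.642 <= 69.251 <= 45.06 False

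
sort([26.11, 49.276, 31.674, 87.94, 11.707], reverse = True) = [87.94, 49.276, 31.674, 26.11, 11.707]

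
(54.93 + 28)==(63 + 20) False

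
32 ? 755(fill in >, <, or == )<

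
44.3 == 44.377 False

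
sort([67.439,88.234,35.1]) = [35.1,67.439,88.234]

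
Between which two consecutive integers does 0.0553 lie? 0 and 1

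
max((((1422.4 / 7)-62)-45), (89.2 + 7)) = 96.2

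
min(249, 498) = 249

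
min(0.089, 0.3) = 0.089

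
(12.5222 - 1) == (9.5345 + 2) False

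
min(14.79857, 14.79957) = 14.79857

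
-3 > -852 True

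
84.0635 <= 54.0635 False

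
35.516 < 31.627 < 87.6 False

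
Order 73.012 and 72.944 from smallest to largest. 72.944, 73.012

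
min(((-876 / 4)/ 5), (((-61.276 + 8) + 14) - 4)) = -43.8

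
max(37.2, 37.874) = 37.874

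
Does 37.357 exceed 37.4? No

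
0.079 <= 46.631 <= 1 False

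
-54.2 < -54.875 False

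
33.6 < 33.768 True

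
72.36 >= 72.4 False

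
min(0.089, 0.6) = 0.089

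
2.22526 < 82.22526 True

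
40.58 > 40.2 True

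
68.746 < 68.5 False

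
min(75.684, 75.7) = 75.684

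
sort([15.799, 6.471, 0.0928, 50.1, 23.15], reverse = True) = [50.1, 23.15, 15.799, 6.471, 0.0928]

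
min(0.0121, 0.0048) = 0.0048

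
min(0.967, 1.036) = 0.967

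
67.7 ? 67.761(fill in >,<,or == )<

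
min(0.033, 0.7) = 0.033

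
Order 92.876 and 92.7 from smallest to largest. 92.7, 92.876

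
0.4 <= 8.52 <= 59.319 True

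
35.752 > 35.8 False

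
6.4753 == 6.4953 False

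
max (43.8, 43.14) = 43.8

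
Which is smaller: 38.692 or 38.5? 38.5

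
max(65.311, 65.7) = 65.7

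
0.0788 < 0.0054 False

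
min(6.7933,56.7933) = 6.7933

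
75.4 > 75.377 True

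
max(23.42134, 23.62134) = 23.62134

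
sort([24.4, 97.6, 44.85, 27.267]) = [24.4, 27.267, 44.85, 97.6]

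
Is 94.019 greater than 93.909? Yes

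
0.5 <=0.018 False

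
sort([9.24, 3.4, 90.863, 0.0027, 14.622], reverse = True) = [90.863, 14.622, 9.24, 3.4, 0.0027]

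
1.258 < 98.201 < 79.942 False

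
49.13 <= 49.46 True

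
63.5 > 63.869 False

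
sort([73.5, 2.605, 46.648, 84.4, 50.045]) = [2.605, 46.648, 50.045, 73.5, 84.4]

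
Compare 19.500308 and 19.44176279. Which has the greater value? 19.500308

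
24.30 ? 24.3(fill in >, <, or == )==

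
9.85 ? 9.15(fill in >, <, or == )>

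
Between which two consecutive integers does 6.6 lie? 6 and 7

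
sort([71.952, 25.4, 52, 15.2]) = [15.2, 25.4, 52, 71.952]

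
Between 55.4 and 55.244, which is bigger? 55.4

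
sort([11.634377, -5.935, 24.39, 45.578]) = [-5.935, 11.634377, 24.39, 45.578]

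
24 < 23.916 False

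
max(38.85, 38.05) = 38.85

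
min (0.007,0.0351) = 0.007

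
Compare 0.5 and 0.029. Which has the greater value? 0.5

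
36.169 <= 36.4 True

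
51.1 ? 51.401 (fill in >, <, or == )<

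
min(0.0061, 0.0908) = 0.0061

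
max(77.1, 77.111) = 77.111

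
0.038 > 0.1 False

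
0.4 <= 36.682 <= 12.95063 False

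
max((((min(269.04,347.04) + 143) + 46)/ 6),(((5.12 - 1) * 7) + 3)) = 76.34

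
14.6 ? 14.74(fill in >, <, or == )<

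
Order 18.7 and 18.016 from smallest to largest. 18.016, 18.7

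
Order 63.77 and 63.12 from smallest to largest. 63.12, 63.77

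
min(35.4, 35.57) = 35.4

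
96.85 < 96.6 False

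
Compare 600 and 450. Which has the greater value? 600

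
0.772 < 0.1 False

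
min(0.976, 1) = 0.976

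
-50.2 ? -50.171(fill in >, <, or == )<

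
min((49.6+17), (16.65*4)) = 66.6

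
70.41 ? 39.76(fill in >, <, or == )>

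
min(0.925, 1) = 0.925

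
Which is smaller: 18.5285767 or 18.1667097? 18.1667097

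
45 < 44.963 False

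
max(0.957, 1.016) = 1.016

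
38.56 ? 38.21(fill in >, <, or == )>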